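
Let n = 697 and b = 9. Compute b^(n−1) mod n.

1

9^1 ≡ 9 (mod 697)
9^2 ≡ 9^2 = 81 ≡ 81 (mod 697)
9^4 ≡ 81^2 = 6561 ≡ 288 (mod 697)
9^8 ≡ 288^2 = 82944 ≡ 1 (mod 697)
9^16 ≡ 1^2 = 1 ≡ 1 (mod 697)
9^32 ≡ 1^2 = 1 ≡ 1 (mod 697)
9^64 ≡ 1^2 = 1 ≡ 1 (mod 697)
9^128 ≡ 1^2 = 1 ≡ 1 (mod 697)
9^256 ≡ 1^2 = 1 ≡ 1 (mod 697)
9^512 ≡ 1^2 = 1 ≡ 1 (mod 697)
696 = 512 + 128 + 32 + 16 + 8 in binary powers of 2.
So 9^696 ≡ 1 · 1 · 1 · 1 · 1 ≡ 1 (mod 697).
Since the result is 1, base 9 gives no evidence that 697 is composite.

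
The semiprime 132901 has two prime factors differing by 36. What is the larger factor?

Since p = q + 36, we have 132901 = q(q + 36), so q² + 36q − 132901 = 0.
Discriminant: 36² + 4·132901 = 1296 + 531604 = 532900; √532900 = 730.
q = (−36 + 730)/2 = 347, and p = q + 36 = 383.
Check: 347 · 383 = 132901.

383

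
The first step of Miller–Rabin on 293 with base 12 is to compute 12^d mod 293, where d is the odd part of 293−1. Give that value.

155

293 − 1 = 292 = 2^2 · 73, so d = 73.
12^1 ≡ 12 (mod 293)
12^2 ≡ 12^2 = 144 ≡ 144 (mod 293)
12^4 ≡ 144^2 = 20736 ≡ 226 (mod 293)
12^8 ≡ 226^2 = 51076 ≡ 94 (mod 293)
12^16 ≡ 94^2 = 8836 ≡ 46 (mod 293)
12^32 ≡ 46^2 = 2116 ≡ 65 (mod 293)
12^64 ≡ 65^2 = 4225 ≡ 123 (mod 293)
73 = 64 + 8 + 1 in binary powers of 2.
So 12^73 ≡ 123 · 94 · 12 ≡ 155 (mod 293).
Squaring chain: 155 → 292; reaches −1, so base 12 does not prove 293 composite.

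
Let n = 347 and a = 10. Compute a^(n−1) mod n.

1

10^1 ≡ 10 (mod 347)
10^2 ≡ 10^2 = 100 ≡ 100 (mod 347)
10^4 ≡ 100^2 = 10000 ≡ 284 (mod 347)
10^8 ≡ 284^2 = 80656 ≡ 152 (mod 347)
10^16 ≡ 152^2 = 23104 ≡ 202 (mod 347)
10^32 ≡ 202^2 = 40804 ≡ 205 (mod 347)
10^64 ≡ 205^2 = 42025 ≡ 38 (mod 347)
10^128 ≡ 38^2 = 1444 ≡ 56 (mod 347)
10^256 ≡ 56^2 = 3136 ≡ 13 (mod 347)
346 = 256 + 64 + 16 + 8 + 2 in binary powers of 2.
So 10^346 ≡ 13 · 38 · 202 · 152 · 100 ≡ 1 (mod 347).
Since the result is 1, base 10 gives no evidence that 347 is composite.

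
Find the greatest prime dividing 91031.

73

91031 = 29 · 3139
3139 = 43 · 73
73 is prime.
So 91031 = 29 · 43 · 73; the largest prime factor is 73.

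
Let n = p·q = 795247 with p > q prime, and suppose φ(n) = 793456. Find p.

φ(n) = (p−1)(q−1) = n − (p+q) + 1, so p + q = 795247 − 793456 + 1 = 1792.
p and q are the roots of t² − 1792t + 795247 = 0.
Discriminant: 1792² − 4·795247 = 3211264 − 3180988 = 30276; √30276 = 174.
q = (1792 − 174)/2 = 809, p = (1792 + 174)/2 = 983.
Check: 809 · 983 = 795247.

983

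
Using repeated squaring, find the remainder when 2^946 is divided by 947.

1

2^1 ≡ 2 (mod 947)
2^2 ≡ 2^2 = 4 ≡ 4 (mod 947)
2^4 ≡ 4^2 = 16 ≡ 16 (mod 947)
2^8 ≡ 16^2 = 256 ≡ 256 (mod 947)
2^16 ≡ 256^2 = 65536 ≡ 193 (mod 947)
2^32 ≡ 193^2 = 37249 ≡ 316 (mod 947)
2^64 ≡ 316^2 = 99856 ≡ 421 (mod 947)
2^128 ≡ 421^2 = 177241 ≡ 152 (mod 947)
2^256 ≡ 152^2 = 23104 ≡ 376 (mod 947)
2^512 ≡ 376^2 = 141376 ≡ 273 (mod 947)
946 = 512 + 256 + 128 + 32 + 16 + 2 in binary powers of 2.
So 2^946 ≡ 273 · 376 · 152 · 316 · 193 · 4 ≡ 1 (mod 947).
Since the result is 1, base 2 gives no evidence that 947 is composite.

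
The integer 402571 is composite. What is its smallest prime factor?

402571 is odd.
Digit sum 19, not divisible by 3.
Ends in 1: not divisible by 5.
7: 402571 = 7·57510 + 1
11: 402571 = 11·36597 + 4
13: 402571 = 13·30967

13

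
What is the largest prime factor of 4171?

97

4171 = 43 · 97
97 is prime.
So 4171 = 43 · 97; the largest prime factor is 97.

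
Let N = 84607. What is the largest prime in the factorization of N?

84607 = 19 · 4453
4453 = 61 · 73
73 is prime.
So 84607 = 19 · 61 · 73; the largest prime factor is 73.

73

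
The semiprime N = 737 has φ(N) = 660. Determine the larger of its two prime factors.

φ(n) = (p−1)(q−1) = n − (p+q) + 1, so p + q = 737 − 660 + 1 = 78.
p and q are the roots of t² − 78t + 737 = 0.
Discriminant: 78² − 4·737 = 6084 − 2948 = 3136; √3136 = 56.
q = (78 − 56)/2 = 11, p = (78 + 56)/2 = 67.
Check: 11 · 67 = 737.

67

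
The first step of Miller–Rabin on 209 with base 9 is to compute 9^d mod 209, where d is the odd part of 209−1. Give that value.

25

209 − 1 = 208 = 2^4 · 13, so d = 13.
9^1 ≡ 9 (mod 209)
9^2 ≡ 9^2 = 81 ≡ 81 (mod 209)
9^4 ≡ 81^2 = 6561 ≡ 82 (mod 209)
9^8 ≡ 82^2 = 6724 ≡ 36 (mod 209)
13 = 8 + 4 + 1 in binary powers of 2.
So 9^13 ≡ 36 · 82 · 9 ≡ 25 (mod 209).
Squaring chain: 25 → 207 → 4 → 16; never reaches −1, so base 9 is a Miller–Rabin witness that 209 is composite.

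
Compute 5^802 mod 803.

5^1 ≡ 5 (mod 803)
5^2 ≡ 5^2 = 25 ≡ 25 (mod 803)
5^4 ≡ 25^2 = 625 ≡ 625 (mod 803)
5^8 ≡ 625^2 = 390625 ≡ 367 (mod 803)
5^16 ≡ 367^2 = 134689 ≡ 588 (mod 803)
5^32 ≡ 588^2 = 345744 ≡ 454 (mod 803)
5^64 ≡ 454^2 = 206116 ≡ 548 (mod 803)
5^128 ≡ 548^2 = 300304 ≡ 785 (mod 803)
5^256 ≡ 785^2 = 616225 ≡ 324 (mod 803)
5^512 ≡ 324^2 = 104976 ≡ 586 (mod 803)
802 = 512 + 256 + 32 + 2 in binary powers of 2.
So 5^802 ≡ 586 · 324 · 454 · 25 ≡ 707 (mod 803).
Since 707 ≠ 1, base 5 is a Fermat witness: 803 is composite.

707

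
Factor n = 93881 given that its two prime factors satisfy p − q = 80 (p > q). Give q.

Since p = q + 80, we have 93881 = q(q + 80), so q² + 80q − 93881 = 0.
Discriminant: 80² + 4·93881 = 6400 + 375524 = 381924; √381924 = 618.
q = (−80 + 618)/2 = 269, and p = q + 80 = 349.
Check: 269 · 349 = 93881.

269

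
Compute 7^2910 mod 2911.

7^1 ≡ 7 (mod 2911)
7^2 ≡ 7^2 = 49 ≡ 49 (mod 2911)
7^4 ≡ 49^2 = 2401 ≡ 2401 (mod 2911)
7^8 ≡ 2401^2 = 5764801 ≡ 1021 (mod 2911)
7^16 ≡ 1021^2 = 1042441 ≡ 303 (mod 2911)
7^32 ≡ 303^2 = 91809 ≡ 1568 (mod 2911)
7^64 ≡ 1568^2 = 2458624 ≡ 1740 (mod 2911)
7^128 ≡ 1740^2 = 3027600 ≡ 160 (mod 2911)
7^256 ≡ 160^2 = 25600 ≡ 2312 (mod 2911)
7^512 ≡ 2312^2 = 5345344 ≡ 748 (mod 2911)
7^1024 ≡ 748^2 = 559504 ≡ 592 (mod 2911)
7^2048 ≡ 592^2 = 350464 ≡ 1144 (mod 2911)
2910 = 2048 + 512 + 256 + 64 + 16 + 8 + 4 + 2 in binary powers of 2.
So 7^2910 ≡ 1144 · 748 · 2312 · 1740 · 303 · 1021 · 2401 · 49 ≡ 1795 (mod 2911).
Since 1795 ≠ 1, base 7 is a Fermat witness: 2911 is composite.

1795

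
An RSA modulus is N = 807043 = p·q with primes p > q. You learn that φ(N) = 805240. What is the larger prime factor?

φ(n) = (p−1)(q−1) = n − (p+q) + 1, so p + q = 807043 − 805240 + 1 = 1804.
p and q are the roots of t² − 1804t + 807043 = 0.
Discriminant: 1804² − 4·807043 = 3254416 − 3228172 = 26244; √26244 = 162.
q = (1804 − 162)/2 = 821, p = (1804 + 162)/2 = 983.
Check: 821 · 983 = 807043.

983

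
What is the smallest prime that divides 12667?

12667 is odd.
Digit sum 22, not divisible by 3.
Ends in 7: not divisible by 5.
7: 12667 = 7·1809 + 4
11: 12667 = 11·1151 + 6
13: 12667 = 13·974 + 5
17: 12667 = 17·745 + 2
19: 12667 = 19·666 + 13
23: 12667 = 23·550 + 17
29: 12667 = 29·436 + 23
31: 12667 = 31·408 + 19
37: 12667 = 37·342 + 13
41: 12667 = 41·308 + 39
43: 12667 = 43·294 + 25
47: 12667 = 47·269 + 24
53: 12667 = 53·239

53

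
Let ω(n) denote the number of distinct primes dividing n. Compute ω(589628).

589628 = 2^2 · 147407
147407 = 13 · 11339
11339 = 17 · 667
667 = 23 · 29
589628 = 2^2 · 13 · 17 · 23 · 29, which has 5 distinct prime factors.

5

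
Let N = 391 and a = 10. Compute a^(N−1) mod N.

10^1 ≡ 10 (mod 391)
10^2 ≡ 10^2 = 100 ≡ 100 (mod 391)
10^4 ≡ 100^2 = 10000 ≡ 225 (mod 391)
10^8 ≡ 225^2 = 50625 ≡ 186 (mod 391)
10^16 ≡ 186^2 = 34596 ≡ 188 (mod 391)
10^32 ≡ 188^2 = 35344 ≡ 154 (mod 391)
10^64 ≡ 154^2 = 23716 ≡ 256 (mod 391)
10^128 ≡ 256^2 = 65536 ≡ 239 (mod 391)
10^256 ≡ 239^2 = 57121 ≡ 35 (mod 391)
390 = 256 + 128 + 4 + 2 in binary powers of 2.
So 10^390 ≡ 35 · 239 · 225 · 100 ≡ 349 (mod 391).
Since 349 ≠ 1, base 10 is a Fermat witness: 391 is composite.

349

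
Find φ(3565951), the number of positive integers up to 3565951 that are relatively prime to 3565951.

3495960

Factor: 3565951 = 131 · 163 · 167.
φ(3565951) = (131−1) · (163−1) · (167−1) = 130 · 162 · 166 = 3495960.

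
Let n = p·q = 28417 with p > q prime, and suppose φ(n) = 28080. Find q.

φ(n) = (p−1)(q−1) = n − (p+q) + 1, so p + q = 28417 − 28080 + 1 = 338.
p and q are the roots of t² − 338t + 28417 = 0.
Discriminant: 338² − 4·28417 = 114244 − 113668 = 576; √576 = 24.
q = (338 − 24)/2 = 157, p = (338 + 24)/2 = 181.
Check: 157 · 181 = 28417.

157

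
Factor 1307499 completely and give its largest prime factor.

89

1307499 = 3 · 435833
435833 = 59 · 7387
7387 = 83 · 89
89 is prime.
So 1307499 = 3 · 59 · 83 · 89; the largest prime factor is 89.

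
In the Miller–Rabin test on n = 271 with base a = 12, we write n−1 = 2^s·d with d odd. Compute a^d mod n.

270

271 − 1 = 270 = 2^1 · 135, so d = 135.
12^1 ≡ 12 (mod 271)
12^2 ≡ 12^2 = 144 ≡ 144 (mod 271)
12^4 ≡ 144^2 = 20736 ≡ 140 (mod 271)
12^8 ≡ 140^2 = 19600 ≡ 88 (mod 271)
12^16 ≡ 88^2 = 7744 ≡ 156 (mod 271)
12^32 ≡ 156^2 = 24336 ≡ 217 (mod 271)
12^64 ≡ 217^2 = 47089 ≡ 206 (mod 271)
12^128 ≡ 206^2 = 42436 ≡ 160 (mod 271)
135 = 128 + 4 + 2 + 1 in binary powers of 2.
So 12^135 ≡ 160 · 140 · 144 · 12 ≡ 270 (mod 271).
Since 12^d ≡ 270 (mod 271), base 12 does not prove 271 composite.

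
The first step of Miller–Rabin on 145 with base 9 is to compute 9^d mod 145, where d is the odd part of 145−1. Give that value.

64

145 − 1 = 144 = 2^4 · 9, so d = 9.
9^1 ≡ 9 (mod 145)
9^2 ≡ 9^2 = 81 ≡ 81 (mod 145)
9^4 ≡ 81^2 = 6561 ≡ 36 (mod 145)
9^8 ≡ 36^2 = 1296 ≡ 136 (mod 145)
9 = 8 + 1 in binary powers of 2.
So 9^9 ≡ 136 · 9 ≡ 64 (mod 145).
Squaring chain: 64 → 36 → 136 → 81; never reaches −1, so base 9 is a Miller–Rabin witness that 145 is composite.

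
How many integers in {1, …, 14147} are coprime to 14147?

Factor: 14147 = 7 · 43 · 47.
φ(14147) = (7−1) · (43−1) · (47−1) = 6 · 42 · 46 = 11592.

11592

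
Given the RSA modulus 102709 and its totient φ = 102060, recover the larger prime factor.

379

φ(n) = (p−1)(q−1) = n − (p+q) + 1, so p + q = 102709 − 102060 + 1 = 650.
p and q are the roots of t² − 650t + 102709 = 0.
Discriminant: 650² − 4·102709 = 422500 − 410836 = 11664; √11664 = 108.
q = (650 − 108)/2 = 271, p = (650 + 108)/2 = 379.
Check: 271 · 379 = 102709.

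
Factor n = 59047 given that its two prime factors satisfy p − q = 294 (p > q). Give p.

431

Since p = q + 294, we have 59047 = q(q + 294), so q² + 294q − 59047 = 0.
Discriminant: 294² + 4·59047 = 86436 + 236188 = 322624; √322624 = 568.
q = (−294 + 568)/2 = 137, and p = q + 294 = 431.
Check: 137 · 431 = 59047.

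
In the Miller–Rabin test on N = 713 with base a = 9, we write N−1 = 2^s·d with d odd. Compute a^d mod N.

193

713 − 1 = 712 = 2^3 · 89, so d = 89.
9^1 ≡ 9 (mod 713)
9^2 ≡ 9^2 = 81 ≡ 81 (mod 713)
9^4 ≡ 81^2 = 6561 ≡ 144 (mod 713)
9^8 ≡ 144^2 = 20736 ≡ 59 (mod 713)
9^16 ≡ 59^2 = 3481 ≡ 629 (mod 713)
9^32 ≡ 629^2 = 395641 ≡ 639 (mod 713)
9^64 ≡ 639^2 = 408321 ≡ 485 (mod 713)
89 = 64 + 16 + 8 + 1 in binary powers of 2.
So 9^89 ≡ 485 · 629 · 59 · 9 ≡ 193 (mod 713).
Squaring chain: 193 → 173 → 696; never reaches −1, so base 9 is a Miller–Rabin witness that 713 is composite.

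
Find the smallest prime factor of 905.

905 is odd.
Digit sum 14, not divisible by 3.
Ends in 5: divisible by 5.

5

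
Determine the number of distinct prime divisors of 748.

3

748 = 2^2 · 187
187 = 11 · 17
748 = 2^2 · 11 · 17, which has 3 distinct prime factors.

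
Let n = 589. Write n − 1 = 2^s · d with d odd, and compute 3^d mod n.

589 − 1 = 588 = 2^2 · 147, so d = 147.
3^1 ≡ 3 (mod 589)
3^2 ≡ 3^2 = 9 ≡ 9 (mod 589)
3^4 ≡ 9^2 = 81 ≡ 81 (mod 589)
3^8 ≡ 81^2 = 6561 ≡ 82 (mod 589)
3^16 ≡ 82^2 = 6724 ≡ 245 (mod 589)
3^32 ≡ 245^2 = 60025 ≡ 536 (mod 589)
3^64 ≡ 536^2 = 287296 ≡ 453 (mod 589)
3^128 ≡ 453^2 = 205209 ≡ 237 (mod 589)
147 = 128 + 16 + 2 + 1 in binary powers of 2.
So 3^147 ≡ 237 · 245 · 9 · 3 ≡ 426 (mod 589).
Squaring chain: 426 → 64; never reaches −1, so base 3 is a Miller–Rabin witness that 589 is composite.

426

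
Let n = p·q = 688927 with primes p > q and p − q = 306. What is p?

997

Since p = q + 306, we have 688927 = q(q + 306), so q² + 306q − 688927 = 0.
Discriminant: 306² + 4·688927 = 93636 + 2755708 = 2849344; √2849344 = 1688.
q = (−306 + 1688)/2 = 691, and p = q + 306 = 997.
Check: 691 · 997 = 688927.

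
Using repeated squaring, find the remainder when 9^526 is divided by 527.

9^1 ≡ 9 (mod 527)
9^2 ≡ 9^2 = 81 ≡ 81 (mod 527)
9^4 ≡ 81^2 = 6561 ≡ 237 (mod 527)
9^8 ≡ 237^2 = 56169 ≡ 307 (mod 527)
9^16 ≡ 307^2 = 94249 ≡ 443 (mod 527)
9^32 ≡ 443^2 = 196249 ≡ 205 (mod 527)
9^64 ≡ 205^2 = 42025 ≡ 392 (mod 527)
9^128 ≡ 392^2 = 153664 ≡ 307 (mod 527)
9^256 ≡ 307^2 = 94249 ≡ 443 (mod 527)
9^512 ≡ 443^2 = 196249 ≡ 205 (mod 527)
526 = 512 + 8 + 4 + 2 in binary powers of 2.
So 9^526 ≡ 205 · 307 · 237 · 81 ≡ 412 (mod 527).
Since 412 ≠ 1, base 9 is a Fermat witness: 527 is composite.

412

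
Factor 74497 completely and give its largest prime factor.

74497 = 23 · 3239
3239 = 41 · 79
79 is prime.
So 74497 = 23 · 41 · 79; the largest prime factor is 79.

79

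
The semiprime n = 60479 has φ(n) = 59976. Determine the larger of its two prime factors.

307

φ(n) = (p−1)(q−1) = n − (p+q) + 1, so p + q = 60479 − 59976 + 1 = 504.
p and q are the roots of t² − 504t + 60479 = 0.
Discriminant: 504² − 4·60479 = 254016 − 241916 = 12100; √12100 = 110.
q = (504 − 110)/2 = 197, p = (504 + 110)/2 = 307.
Check: 197 · 307 = 60479.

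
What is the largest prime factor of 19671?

19671 = 3 · 6557
6557 = 79 · 83
83 is prime.
So 19671 = 3 · 79 · 83; the largest prime factor is 83.

83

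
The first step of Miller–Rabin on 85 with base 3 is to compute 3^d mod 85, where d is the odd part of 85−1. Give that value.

73

85 − 1 = 84 = 2^2 · 21, so d = 21.
3^1 ≡ 3 (mod 85)
3^2 ≡ 3^2 = 9 ≡ 9 (mod 85)
3^4 ≡ 9^2 = 81 ≡ 81 (mod 85)
3^8 ≡ 81^2 = 6561 ≡ 16 (mod 85)
3^16 ≡ 16^2 = 256 ≡ 1 (mod 85)
21 = 16 + 4 + 1 in binary powers of 2.
So 3^21 ≡ 1 · 81 · 3 ≡ 73 (mod 85).
Squaring chain: 73 → 59; never reaches −1, so base 3 is a Miller–Rabin witness that 85 is composite.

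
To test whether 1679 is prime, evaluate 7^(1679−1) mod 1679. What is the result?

441

7^1 ≡ 7 (mod 1679)
7^2 ≡ 7^2 = 49 ≡ 49 (mod 1679)
7^4 ≡ 49^2 = 2401 ≡ 722 (mod 1679)
7^8 ≡ 722^2 = 521284 ≡ 794 (mod 1679)
7^16 ≡ 794^2 = 630436 ≡ 811 (mod 1679)
7^32 ≡ 811^2 = 657721 ≡ 1232 (mod 1679)
7^64 ≡ 1232^2 = 1517824 ≡ 8 (mod 1679)
7^128 ≡ 8^2 = 64 ≡ 64 (mod 1679)
7^256 ≡ 64^2 = 4096 ≡ 738 (mod 1679)
7^512 ≡ 738^2 = 544644 ≡ 648 (mod 1679)
7^1024 ≡ 648^2 = 419904 ≡ 154 (mod 1679)
1678 = 1024 + 512 + 128 + 8 + 4 + 2 in binary powers of 2.
So 7^1678 ≡ 154 · 648 · 64 · 794 · 722 · 49 ≡ 441 (mod 1679).
Since 441 ≠ 1, base 7 is a Fermat witness: 1679 is composite.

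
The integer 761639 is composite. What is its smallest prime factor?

761639 is odd.
Digit sum 32, not divisible by 3.
Ends in 9: not divisible by 5.
7: 761639 = 7·108805 + 4
11: 761639 = 11·69239 + 10
13: 761639 = 13·58587 + 8
17: 761639 = 17·44802 + 5
19: 761639 = 19·40086 + 5
23: 761639 = 23·33114 + 17
29: 761639 = 29·26263 + 12
31: 761639 = 31·24569

31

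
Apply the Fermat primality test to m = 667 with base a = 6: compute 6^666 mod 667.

81

6^1 ≡ 6 (mod 667)
6^2 ≡ 6^2 = 36 ≡ 36 (mod 667)
6^4 ≡ 36^2 = 1296 ≡ 629 (mod 667)
6^8 ≡ 629^2 = 395641 ≡ 110 (mod 667)
6^16 ≡ 110^2 = 12100 ≡ 94 (mod 667)
6^32 ≡ 94^2 = 8836 ≡ 165 (mod 667)
6^64 ≡ 165^2 = 27225 ≡ 545 (mod 667)
6^128 ≡ 545^2 = 297025 ≡ 210 (mod 667)
6^256 ≡ 210^2 = 44100 ≡ 78 (mod 667)
6^512 ≡ 78^2 = 6084 ≡ 81 (mod 667)
666 = 512 + 128 + 16 + 8 + 2 in binary powers of 2.
So 6^666 ≡ 81 · 210 · 94 · 110 · 36 ≡ 81 (mod 667).
Since 81 ≠ 1, base 6 is a Fermat witness: 667 is composite.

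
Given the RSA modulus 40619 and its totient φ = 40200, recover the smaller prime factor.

151

φ(n) = (p−1)(q−1) = n − (p+q) + 1, so p + q = 40619 − 40200 + 1 = 420.
p and q are the roots of t² − 420t + 40619 = 0.
Discriminant: 420² − 4·40619 = 176400 − 162476 = 13924; √13924 = 118.
q = (420 − 118)/2 = 151, p = (420 + 118)/2 = 269.
Check: 151 · 269 = 40619.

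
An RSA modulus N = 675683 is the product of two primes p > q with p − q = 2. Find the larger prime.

823

Since p = q + 2, we have 675683 = q(q + 2), so q² + 2q − 675683 = 0.
Discriminant: 2² + 4·675683 = 4 + 2702732 = 2702736; √2702736 = 1644.
q = (−2 + 1644)/2 = 821, and p = q + 2 = 823.
Check: 821 · 823 = 675683.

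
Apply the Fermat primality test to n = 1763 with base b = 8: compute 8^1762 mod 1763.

8^1 ≡ 8 (mod 1763)
8^2 ≡ 8^2 = 64 ≡ 64 (mod 1763)
8^4 ≡ 64^2 = 4096 ≡ 570 (mod 1763)
8^8 ≡ 570^2 = 324900 ≡ 508 (mod 1763)
8^16 ≡ 508^2 = 258064 ≡ 666 (mod 1763)
8^32 ≡ 666^2 = 443556 ≡ 1043 (mod 1763)
8^64 ≡ 1043^2 = 1087849 ≡ 78 (mod 1763)
8^128 ≡ 78^2 = 6084 ≡ 795 (mod 1763)
8^256 ≡ 795^2 = 632025 ≡ 871 (mod 1763)
8^512 ≡ 871^2 = 758641 ≡ 551 (mod 1763)
8^1024 ≡ 551^2 = 303601 ≡ 365 (mod 1763)
1762 = 1024 + 512 + 128 + 64 + 32 + 2 in binary powers of 2.
So 8^1762 ≡ 365 · 551 · 795 · 78 · 1043 · 64 ≡ 1417 (mod 1763).
Since 1417 ≠ 1, base 8 is a Fermat witness: 1763 is composite.

1417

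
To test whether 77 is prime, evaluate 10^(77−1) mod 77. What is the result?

10^1 ≡ 10 (mod 77)
10^2 ≡ 10^2 = 100 ≡ 23 (mod 77)
10^4 ≡ 23^2 = 529 ≡ 67 (mod 77)
10^8 ≡ 67^2 = 4489 ≡ 23 (mod 77)
10^16 ≡ 23^2 = 529 ≡ 67 (mod 77)
10^32 ≡ 67^2 = 4489 ≡ 23 (mod 77)
10^64 ≡ 23^2 = 529 ≡ 67 (mod 77)
76 = 64 + 8 + 4 in binary powers of 2.
So 10^76 ≡ 67 · 23 · 67 ≡ 67 (mod 77).
Since 67 ≠ 1, base 10 is a Fermat witness: 77 is composite.

67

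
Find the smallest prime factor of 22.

22 is even: 2 divides it.

2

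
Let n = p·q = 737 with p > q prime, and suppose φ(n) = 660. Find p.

67

φ(n) = (p−1)(q−1) = n − (p+q) + 1, so p + q = 737 − 660 + 1 = 78.
p and q are the roots of t² − 78t + 737 = 0.
Discriminant: 78² − 4·737 = 6084 − 2948 = 3136; √3136 = 56.
q = (78 − 56)/2 = 11, p = (78 + 56)/2 = 67.
Check: 11 · 67 = 737.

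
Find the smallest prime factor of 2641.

2641 is odd.
Digit sum 13, not divisible by 3.
Ends in 1: not divisible by 5.
7: 2641 = 7·377 + 2
11: 2641 = 11·240 + 1
13: 2641 = 13·203 + 2
17: 2641 = 17·155 + 6
19: 2641 = 19·139

19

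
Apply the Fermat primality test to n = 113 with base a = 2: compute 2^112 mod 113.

1

2^1 ≡ 2 (mod 113)
2^2 ≡ 2^2 = 4 ≡ 4 (mod 113)
2^4 ≡ 4^2 = 16 ≡ 16 (mod 113)
2^8 ≡ 16^2 = 256 ≡ 30 (mod 113)
2^16 ≡ 30^2 = 900 ≡ 109 (mod 113)
2^32 ≡ 109^2 = 11881 ≡ 16 (mod 113)
2^64 ≡ 16^2 = 256 ≡ 30 (mod 113)
112 = 64 + 32 + 16 in binary powers of 2.
So 2^112 ≡ 30 · 16 · 109 ≡ 1 (mod 113).
Since the result is 1, base 2 gives no evidence that 113 is composite.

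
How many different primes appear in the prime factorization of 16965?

16965 = 3^2 · 1885
1885 = 5 · 377
377 = 13 · 29
16965 = 3^2 · 5 · 13 · 29, which has 4 distinct prime factors.

4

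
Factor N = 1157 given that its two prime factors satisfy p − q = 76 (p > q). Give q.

Since p = q + 76, we have 1157 = q(q + 76), so q² + 76q − 1157 = 0.
Discriminant: 76² + 4·1157 = 5776 + 4628 = 10404; √10404 = 102.
q = (−76 + 102)/2 = 13, and p = q + 76 = 89.
Check: 13 · 89 = 1157.

13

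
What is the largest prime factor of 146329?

83

146329 = 41 · 3569
3569 = 43 · 83
83 is prime.
So 146329 = 41 · 43 · 83; the largest prime factor is 83.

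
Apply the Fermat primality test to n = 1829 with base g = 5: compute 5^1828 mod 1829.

5

5^1 ≡ 5 (mod 1829)
5^2 ≡ 5^2 = 25 ≡ 25 (mod 1829)
5^4 ≡ 25^2 = 625 ≡ 625 (mod 1829)
5^8 ≡ 625^2 = 390625 ≡ 1048 (mod 1829)
5^16 ≡ 1048^2 = 1098304 ≡ 904 (mod 1829)
5^32 ≡ 904^2 = 817216 ≡ 1482 (mod 1829)
5^64 ≡ 1482^2 = 2196324 ≡ 1524 (mod 1829)
5^128 ≡ 1524^2 = 2322576 ≡ 1575 (mod 1829)
5^256 ≡ 1575^2 = 2480625 ≡ 501 (mod 1829)
5^512 ≡ 501^2 = 251001 ≡ 428 (mod 1829)
5^1024 ≡ 428^2 = 183184 ≡ 284 (mod 1829)
1828 = 1024 + 512 + 256 + 32 + 4 in binary powers of 2.
So 5^1828 ≡ 284 · 428 · 501 · 1482 · 625 ≡ 5 (mod 1829).
Since 5 ≠ 1, base 5 is a Fermat witness: 1829 is composite.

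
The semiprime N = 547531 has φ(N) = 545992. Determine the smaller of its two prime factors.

φ(n) = (p−1)(q−1) = n − (p+q) + 1, so p + q = 547531 − 545992 + 1 = 1540.
p and q are the roots of t² − 1540t + 547531 = 0.
Discriminant: 1540² − 4·547531 = 2371600 − 2190124 = 181476; √181476 = 426.
q = (1540 − 426)/2 = 557, p = (1540 + 426)/2 = 983.
Check: 557 · 983 = 547531.

557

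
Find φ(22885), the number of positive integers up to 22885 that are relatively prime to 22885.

17424

Factor: 22885 = 5 · 23 · 199.
φ(22885) = (5−1) · (23−1) · (199−1) = 4 · 22 · 198 = 17424.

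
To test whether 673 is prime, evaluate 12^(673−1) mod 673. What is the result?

1

12^1 ≡ 12 (mod 673)
12^2 ≡ 12^2 = 144 ≡ 144 (mod 673)
12^4 ≡ 144^2 = 20736 ≡ 546 (mod 673)
12^8 ≡ 546^2 = 298116 ≡ 650 (mod 673)
12^16 ≡ 650^2 = 422500 ≡ 529 (mod 673)
12^32 ≡ 529^2 = 279841 ≡ 546 (mod 673)
12^64 ≡ 546^2 = 298116 ≡ 650 (mod 673)
12^128 ≡ 650^2 = 422500 ≡ 529 (mod 673)
12^256 ≡ 529^2 = 279841 ≡ 546 (mod 673)
12^512 ≡ 546^2 = 298116 ≡ 650 (mod 673)
672 = 512 + 128 + 32 in binary powers of 2.
So 12^672 ≡ 650 · 529 · 546 ≡ 1 (mod 673).
Since the result is 1, base 12 gives no evidence that 673 is composite.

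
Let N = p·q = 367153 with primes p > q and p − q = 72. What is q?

Since p = q + 72, we have 367153 = q(q + 72), so q² + 72q − 367153 = 0.
Discriminant: 72² + 4·367153 = 5184 + 1468612 = 1473796; √1473796 = 1214.
q = (−72 + 1214)/2 = 571, and p = q + 72 = 643.
Check: 571 · 643 = 367153.

571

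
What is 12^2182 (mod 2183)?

12^1 ≡ 12 (mod 2183)
12^2 ≡ 12^2 = 144 ≡ 144 (mod 2183)
12^4 ≡ 144^2 = 20736 ≡ 1089 (mod 2183)
12^8 ≡ 1089^2 = 1185921 ≡ 552 (mod 2183)
12^16 ≡ 552^2 = 304704 ≡ 1267 (mod 2183)
12^32 ≡ 1267^2 = 1605289 ≡ 784 (mod 2183)
12^64 ≡ 784^2 = 614656 ≡ 1233 (mod 2183)
12^128 ≡ 1233^2 = 1520289 ≡ 921 (mod 2183)
12^256 ≡ 921^2 = 848241 ≡ 1237 (mod 2183)
12^512 ≡ 1237^2 = 1530169 ≡ 2069 (mod 2183)
12^1024 ≡ 2069^2 = 4280761 ≡ 2081 (mod 2183)
12^2048 ≡ 2081^2 = 4330561 ≡ 1672 (mod 2183)
2182 = 2048 + 128 + 4 + 2 in binary powers of 2.
So 12^2182 ≡ 1672 · 921 · 1089 · 144 ≡ 164 (mod 2183).
Since 164 ≠ 1, base 12 is a Fermat witness: 2183 is composite.

164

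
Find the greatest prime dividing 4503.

4503 = 3 · 1501
1501 = 19 · 79
79 is prime.
So 4503 = 3 · 19 · 79; the largest prime factor is 79.

79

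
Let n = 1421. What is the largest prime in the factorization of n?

1421 = 7 · 203
203 = 7 · 29
29 is prime.
So 1421 = 7^2 · 29; the largest prime factor is 29.

29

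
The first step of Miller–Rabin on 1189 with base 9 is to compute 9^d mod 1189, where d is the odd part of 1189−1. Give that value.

1189 − 1 = 1188 = 2^2 · 297, so d = 297.
9^1 ≡ 9 (mod 1189)
9^2 ≡ 9^2 = 81 ≡ 81 (mod 1189)
9^4 ≡ 81^2 = 6561 ≡ 616 (mod 1189)
9^8 ≡ 616^2 = 379456 ≡ 165 (mod 1189)
9^16 ≡ 165^2 = 27225 ≡ 1067 (mod 1189)
9^32 ≡ 1067^2 = 1138489 ≡ 616 (mod 1189)
9^64 ≡ 616^2 = 379456 ≡ 165 (mod 1189)
9^128 ≡ 165^2 = 27225 ≡ 1067 (mod 1189)
9^256 ≡ 1067^2 = 1138489 ≡ 616 (mod 1189)
297 = 256 + 32 + 8 + 1 in binary powers of 2.
So 9^297 ≡ 616 · 616 · 165 · 9 ≡ 91 (mod 1189).
Squaring chain: 91 → 1147; never reaches −1, so base 9 is a Miller–Rabin witness that 1189 is composite.

91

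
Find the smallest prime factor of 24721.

59

24721 is odd.
Digit sum 16, not divisible by 3.
Ends in 1: not divisible by 5.
7: 24721 = 7·3531 + 4
11: 24721 = 11·2247 + 4
13: 24721 = 13·1901 + 8
17: 24721 = 17·1454 + 3
19: 24721 = 19·1301 + 2
23: 24721 = 23·1074 + 19
29: 24721 = 29·852 + 13
31: 24721 = 31·797 + 14
37: 24721 = 37·668 + 5
41: 24721 = 41·602 + 39
43: 24721 = 43·574 + 39
47: 24721 = 47·525 + 46
53: 24721 = 53·466 + 23
59: 24721 = 59·419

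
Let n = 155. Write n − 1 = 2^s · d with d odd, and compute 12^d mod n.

42

155 − 1 = 154 = 2^1 · 77, so d = 77.
12^1 ≡ 12 (mod 155)
12^2 ≡ 12^2 = 144 ≡ 144 (mod 155)
12^4 ≡ 144^2 = 20736 ≡ 121 (mod 155)
12^8 ≡ 121^2 = 14641 ≡ 71 (mod 155)
12^16 ≡ 71^2 = 5041 ≡ 81 (mod 155)
12^32 ≡ 81^2 = 6561 ≡ 51 (mod 155)
12^64 ≡ 51^2 = 2601 ≡ 121 (mod 155)
77 = 64 + 8 + 4 + 1 in binary powers of 2.
So 12^77 ≡ 121 · 71 · 121 · 12 ≡ 42 (mod 155).
Squaring chain: 42; never reaches −1, so base 12 is a Miller–Rabin witness that 155 is composite.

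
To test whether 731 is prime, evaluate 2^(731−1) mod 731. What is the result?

4

2^1 ≡ 2 (mod 731)
2^2 ≡ 2^2 = 4 ≡ 4 (mod 731)
2^4 ≡ 4^2 = 16 ≡ 16 (mod 731)
2^8 ≡ 16^2 = 256 ≡ 256 (mod 731)
2^16 ≡ 256^2 = 65536 ≡ 477 (mod 731)
2^32 ≡ 477^2 = 227529 ≡ 188 (mod 731)
2^64 ≡ 188^2 = 35344 ≡ 256 (mod 731)
2^128 ≡ 256^2 = 65536 ≡ 477 (mod 731)
2^256 ≡ 477^2 = 227529 ≡ 188 (mod 731)
2^512 ≡ 188^2 = 35344 ≡ 256 (mod 731)
730 = 512 + 128 + 64 + 16 + 8 + 2 in binary powers of 2.
So 2^730 ≡ 256 · 477 · 256 · 477 · 256 · 4 ≡ 4 (mod 731).
Since 4 ≠ 1, base 2 is a Fermat witness: 731 is composite.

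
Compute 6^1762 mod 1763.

651

6^1 ≡ 6 (mod 1763)
6^2 ≡ 6^2 = 36 ≡ 36 (mod 1763)
6^4 ≡ 36^2 = 1296 ≡ 1296 (mod 1763)
6^8 ≡ 1296^2 = 1679616 ≡ 1240 (mod 1763)
6^16 ≡ 1240^2 = 1537600 ≡ 264 (mod 1763)
6^32 ≡ 264^2 = 69696 ≡ 939 (mod 1763)
6^64 ≡ 939^2 = 881721 ≡ 221 (mod 1763)
6^128 ≡ 221^2 = 48841 ≡ 1240 (mod 1763)
6^256 ≡ 1240^2 = 1537600 ≡ 264 (mod 1763)
6^512 ≡ 264^2 = 69696 ≡ 939 (mod 1763)
6^1024 ≡ 939^2 = 881721 ≡ 221 (mod 1763)
1762 = 1024 + 512 + 128 + 64 + 32 + 2 in binary powers of 2.
So 6^1762 ≡ 221 · 939 · 1240 · 221 · 939 · 36 ≡ 651 (mod 1763).
Since 651 ≠ 1, base 6 is a Fermat witness: 1763 is composite.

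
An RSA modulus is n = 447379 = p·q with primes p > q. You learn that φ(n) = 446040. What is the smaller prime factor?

631

φ(n) = (p−1)(q−1) = n − (p+q) + 1, so p + q = 447379 − 446040 + 1 = 1340.
p and q are the roots of t² − 1340t + 447379 = 0.
Discriminant: 1340² − 4·447379 = 1795600 − 1789516 = 6084; √6084 = 78.
q = (1340 − 78)/2 = 631, p = (1340 + 78)/2 = 709.
Check: 631 · 709 = 447379.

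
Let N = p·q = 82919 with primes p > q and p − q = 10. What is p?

293

Since p = q + 10, we have 82919 = q(q + 10), so q² + 10q − 82919 = 0.
Discriminant: 10² + 4·82919 = 100 + 331676 = 331776; √331776 = 576.
q = (−10 + 576)/2 = 283, and p = q + 10 = 293.
Check: 283 · 293 = 82919.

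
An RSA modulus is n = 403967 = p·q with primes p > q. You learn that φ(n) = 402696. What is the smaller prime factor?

φ(n) = (p−1)(q−1) = n − (p+q) + 1, so p + q = 403967 − 402696 + 1 = 1272.
p and q are the roots of t² − 1272t + 403967 = 0.
Discriminant: 1272² − 4·403967 = 1617984 − 1615868 = 2116; √2116 = 46.
q = (1272 − 46)/2 = 613, p = (1272 + 46)/2 = 659.
Check: 613 · 659 = 403967.

613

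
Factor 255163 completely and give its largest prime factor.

89

255163 = 47 · 5429
5429 = 61 · 89
89 is prime.
So 255163 = 47 · 61 · 89; the largest prime factor is 89.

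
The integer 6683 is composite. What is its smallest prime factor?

41

6683 is odd.
Digit sum 23, not divisible by 3.
Ends in 3: not divisible by 5.
7: 6683 = 7·954 + 5
11: 6683 = 11·607 + 6
13: 6683 = 13·514 + 1
17: 6683 = 17·393 + 2
19: 6683 = 19·351 + 14
23: 6683 = 23·290 + 13
29: 6683 = 29·230 + 13
31: 6683 = 31·215 + 18
37: 6683 = 37·180 + 23
41: 6683 = 41·163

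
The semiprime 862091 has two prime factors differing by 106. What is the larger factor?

983

Since p = q + 106, we have 862091 = q(q + 106), so q² + 106q − 862091 = 0.
Discriminant: 106² + 4·862091 = 11236 + 3448364 = 3459600; √3459600 = 1860.
q = (−106 + 1860)/2 = 877, and p = q + 106 = 983.
Check: 877 · 983 = 862091.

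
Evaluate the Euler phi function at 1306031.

Factor: 1306031 = 67 · 101 · 193.
φ(1306031) = (67−1) · (101−1) · (193−1) = 66 · 100 · 192 = 1267200.

1267200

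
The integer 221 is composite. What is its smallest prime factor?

221 is odd.
Digit sum 5, not divisible by 3.
Ends in 1: not divisible by 5.
7: 221 = 7·31 + 4
11: 221 = 11·20 + 1
13: 221 = 13·17

13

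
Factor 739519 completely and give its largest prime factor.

739519 = 11 · 67229
67229 = 23 · 2923
2923 = 37 · 79
79 is prime.
So 739519 = 11 · 23 · 37 · 79; the largest prime factor is 79.

79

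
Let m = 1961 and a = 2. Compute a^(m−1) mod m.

1785

2^1 ≡ 2 (mod 1961)
2^2 ≡ 2^2 = 4 ≡ 4 (mod 1961)
2^4 ≡ 4^2 = 16 ≡ 16 (mod 1961)
2^8 ≡ 16^2 = 256 ≡ 256 (mod 1961)
2^16 ≡ 256^2 = 65536 ≡ 823 (mod 1961)
2^32 ≡ 823^2 = 677329 ≡ 784 (mod 1961)
2^64 ≡ 784^2 = 614656 ≡ 863 (mod 1961)
2^128 ≡ 863^2 = 744769 ≡ 1550 (mod 1961)
2^256 ≡ 1550^2 = 2402500 ≡ 275 (mod 1961)
2^512 ≡ 275^2 = 75625 ≡ 1107 (mod 1961)
2^1024 ≡ 1107^2 = 1225449 ≡ 1785 (mod 1961)
1960 = 1024 + 512 + 256 + 128 + 32 + 8 in binary powers of 2.
So 2^1960 ≡ 1785 · 1107 · 275 · 1550 · 784 · 256 ≡ 1785 (mod 1961).
Since 1785 ≠ 1, base 2 is a Fermat witness: 1961 is composite.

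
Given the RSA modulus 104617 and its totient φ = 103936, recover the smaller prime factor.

233

φ(n) = (p−1)(q−1) = n − (p+q) + 1, so p + q = 104617 − 103936 + 1 = 682.
p and q are the roots of t² − 682t + 104617 = 0.
Discriminant: 682² − 4·104617 = 465124 − 418468 = 46656; √46656 = 216.
q = (682 − 216)/2 = 233, p = (682 + 216)/2 = 449.
Check: 233 · 449 = 104617.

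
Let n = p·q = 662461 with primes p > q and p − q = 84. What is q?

773

Since p = q + 84, we have 662461 = q(q + 84), so q² + 84q − 662461 = 0.
Discriminant: 84² + 4·662461 = 7056 + 2649844 = 2656900; √2656900 = 1630.
q = (−84 + 1630)/2 = 773, and p = q + 84 = 857.
Check: 773 · 857 = 662461.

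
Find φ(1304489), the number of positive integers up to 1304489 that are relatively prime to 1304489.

1263600

Factor: 1304489 = 53 · 151 · 163.
φ(1304489) = (53−1) · (151−1) · (163−1) = 52 · 150 · 162 = 1263600.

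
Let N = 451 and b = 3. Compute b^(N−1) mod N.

3^1 ≡ 3 (mod 451)
3^2 ≡ 3^2 = 9 ≡ 9 (mod 451)
3^4 ≡ 9^2 = 81 ≡ 81 (mod 451)
3^8 ≡ 81^2 = 6561 ≡ 247 (mod 451)
3^16 ≡ 247^2 = 61009 ≡ 124 (mod 451)
3^32 ≡ 124^2 = 15376 ≡ 42 (mod 451)
3^64 ≡ 42^2 = 1764 ≡ 411 (mod 451)
3^128 ≡ 411^2 = 168921 ≡ 247 (mod 451)
3^256 ≡ 247^2 = 61009 ≡ 124 (mod 451)
450 = 256 + 128 + 64 + 2 in binary powers of 2.
So 3^450 ≡ 124 · 247 · 411 · 9 ≡ 419 (mod 451).
Since 419 ≠ 1, base 3 is a Fermat witness: 451 is composite.

419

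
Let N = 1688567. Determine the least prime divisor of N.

1688567 is odd.
Digit sum 41, not divisible by 3.
Ends in 7: not divisible by 5.
7: 1688567 = 7·241223 + 6
11: 1688567 = 11·153506 + 1
13: 1688567 = 13·129889 + 10
17: 1688567 = 17·99327 + 8
19: 1688567 = 19·88871 + 18
23: 1688567 = 23·73415 + 22
29: 1688567 = 29·58226 + 13
31: 1688567 = 31·54469 + 28
37: 1688567 = 37·45636 + 35
41: 1688567 = 41·41184 + 23
43: 1688567 = 43·39269

43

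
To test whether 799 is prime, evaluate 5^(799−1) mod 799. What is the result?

440

5^1 ≡ 5 (mod 799)
5^2 ≡ 5^2 = 25 ≡ 25 (mod 799)
5^4 ≡ 25^2 = 625 ≡ 625 (mod 799)
5^8 ≡ 625^2 = 390625 ≡ 713 (mod 799)
5^16 ≡ 713^2 = 508369 ≡ 205 (mod 799)
5^32 ≡ 205^2 = 42025 ≡ 477 (mod 799)
5^64 ≡ 477^2 = 227529 ≡ 613 (mod 799)
5^128 ≡ 613^2 = 375769 ≡ 239 (mod 799)
5^256 ≡ 239^2 = 57121 ≡ 392 (mod 799)
5^512 ≡ 392^2 = 153664 ≡ 256 (mod 799)
798 = 512 + 256 + 16 + 8 + 4 + 2 in binary powers of 2.
So 5^798 ≡ 256 · 392 · 205 · 713 · 625 · 25 ≡ 440 (mod 799).
Since 440 ≠ 1, base 5 is a Fermat witness: 799 is composite.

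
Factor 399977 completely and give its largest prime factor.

83

399977 = 61 · 6557
6557 = 79 · 83
83 is prime.
So 399977 = 61 · 79 · 83; the largest prime factor is 83.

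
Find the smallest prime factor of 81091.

83

81091 is odd.
Digit sum 19, not divisible by 3.
Ends in 1: not divisible by 5.
7: 81091 = 7·11584 + 3
11: 81091 = 11·7371 + 10
13: 81091 = 13·6237 + 10
17: 81091 = 17·4770 + 1
19: 81091 = 19·4267 + 18
23: 81091 = 23·3525 + 16
29: 81091 = 29·2796 + 7
31: 81091 = 31·2615 + 26
37: 81091 = 37·2191 + 24
41: 81091 = 41·1977 + 34
43: 81091 = 43·1885 + 36
47: 81091 = 47·1725 + 16
53: 81091 = 53·1530 + 1
59: 81091 = 59·1374 + 25
61: 81091 = 61·1329 + 22
67: 81091 = 67·1210 + 21
71: 81091 = 71·1142 + 9
73: 81091 = 73·1110 + 61
79: 81091 = 79·1026 + 37
83: 81091 = 83·977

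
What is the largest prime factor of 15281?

15281 = 7 · 2183
2183 = 37 · 59
59 is prime.
So 15281 = 7 · 37 · 59; the largest prime factor is 59.

59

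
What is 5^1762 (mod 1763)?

1665

5^1 ≡ 5 (mod 1763)
5^2 ≡ 5^2 = 25 ≡ 25 (mod 1763)
5^4 ≡ 25^2 = 625 ≡ 625 (mod 1763)
5^8 ≡ 625^2 = 390625 ≡ 1002 (mod 1763)
5^16 ≡ 1002^2 = 1004004 ≡ 857 (mod 1763)
5^32 ≡ 857^2 = 734449 ≡ 1041 (mod 1763)
5^64 ≡ 1041^2 = 1083681 ≡ 1199 (mod 1763)
5^128 ≡ 1199^2 = 1437601 ≡ 756 (mod 1763)
5^256 ≡ 756^2 = 571536 ≡ 324 (mod 1763)
5^512 ≡ 324^2 = 104976 ≡ 959 (mod 1763)
5^1024 ≡ 959^2 = 919681 ≡ 1158 (mod 1763)
1762 = 1024 + 512 + 128 + 64 + 32 + 2 in binary powers of 2.
So 5^1762 ≡ 1158 · 959 · 756 · 1199 · 1041 · 25 ≡ 1665 (mod 1763).
Since 1665 ≠ 1, base 5 is a Fermat witness: 1763 is composite.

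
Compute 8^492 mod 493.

458

8^1 ≡ 8 (mod 493)
8^2 ≡ 8^2 = 64 ≡ 64 (mod 493)
8^4 ≡ 64^2 = 4096 ≡ 152 (mod 493)
8^8 ≡ 152^2 = 23104 ≡ 426 (mod 493)
8^16 ≡ 426^2 = 181476 ≡ 52 (mod 493)
8^32 ≡ 52^2 = 2704 ≡ 239 (mod 493)
8^64 ≡ 239^2 = 57121 ≡ 426 (mod 493)
8^128 ≡ 426^2 = 181476 ≡ 52 (mod 493)
8^256 ≡ 52^2 = 2704 ≡ 239 (mod 493)
492 = 256 + 128 + 64 + 32 + 8 + 4 in binary powers of 2.
So 8^492 ≡ 239 · 52 · 426 · 239 · 426 · 152 ≡ 458 (mod 493).
Since 458 ≠ 1, base 8 is a Fermat witness: 493 is composite.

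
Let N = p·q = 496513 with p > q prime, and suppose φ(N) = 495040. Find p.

953

φ(n) = (p−1)(q−1) = n − (p+q) + 1, so p + q = 496513 − 495040 + 1 = 1474.
p and q are the roots of t² − 1474t + 496513 = 0.
Discriminant: 1474² − 4·496513 = 2172676 − 1986052 = 186624; √186624 = 432.
q = (1474 − 432)/2 = 521, p = (1474 + 432)/2 = 953.
Check: 521 · 953 = 496513.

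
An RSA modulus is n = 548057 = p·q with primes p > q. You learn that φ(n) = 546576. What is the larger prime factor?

773

φ(n) = (p−1)(q−1) = n − (p+q) + 1, so p + q = 548057 − 546576 + 1 = 1482.
p and q are the roots of t² − 1482t + 548057 = 0.
Discriminant: 1482² − 4·548057 = 2196324 − 2192228 = 4096; √4096 = 64.
q = (1482 − 64)/2 = 709, p = (1482 + 64)/2 = 773.
Check: 709 · 773 = 548057.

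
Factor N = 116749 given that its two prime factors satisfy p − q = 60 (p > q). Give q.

Since p = q + 60, we have 116749 = q(q + 60), so q² + 60q − 116749 = 0.
Discriminant: 60² + 4·116749 = 3600 + 466996 = 470596; √470596 = 686.
q = (−60 + 686)/2 = 313, and p = q + 60 = 373.
Check: 313 · 373 = 116749.

313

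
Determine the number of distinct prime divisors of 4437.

3

4437 = 3^2 · 493
493 = 17 · 29
4437 = 3^2 · 17 · 29, which has 3 distinct prime factors.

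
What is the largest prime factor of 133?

133 = 7 · 19
19 is prime.
So 133 = 7 · 19; the largest prime factor is 19.

19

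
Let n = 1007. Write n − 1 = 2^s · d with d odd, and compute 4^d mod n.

1007 − 1 = 1006 = 2^1 · 503, so d = 503.
4^1 ≡ 4 (mod 1007)
4^2 ≡ 4^2 = 16 ≡ 16 (mod 1007)
4^4 ≡ 16^2 = 256 ≡ 256 (mod 1007)
4^8 ≡ 256^2 = 65536 ≡ 81 (mod 1007)
4^16 ≡ 81^2 = 6561 ≡ 519 (mod 1007)
4^32 ≡ 519^2 = 269361 ≡ 492 (mod 1007)
4^64 ≡ 492^2 = 242064 ≡ 384 (mod 1007)
4^128 ≡ 384^2 = 147456 ≡ 434 (mod 1007)
4^256 ≡ 434^2 = 188356 ≡ 47 (mod 1007)
503 = 256 + 128 + 64 + 32 + 16 + 4 + 2 + 1 in binary powers of 2.
So 4^503 ≡ 47 · 434 · 384 · 492 · 519 · 256 · 16 · 4 ≡ 271 (mod 1007).
Squaring chain: 271; never reaches −1, so base 4 is a Miller–Rabin witness that 1007 is composite.

271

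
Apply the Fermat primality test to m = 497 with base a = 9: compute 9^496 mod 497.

9^1 ≡ 9 (mod 497)
9^2 ≡ 9^2 = 81 ≡ 81 (mod 497)
9^4 ≡ 81^2 = 6561 ≡ 100 (mod 497)
9^8 ≡ 100^2 = 10000 ≡ 60 (mod 497)
9^16 ≡ 60^2 = 3600 ≡ 121 (mod 497)
9^32 ≡ 121^2 = 14641 ≡ 228 (mod 497)
9^64 ≡ 228^2 = 51984 ≡ 296 (mod 497)
9^128 ≡ 296^2 = 87616 ≡ 144 (mod 497)
9^256 ≡ 144^2 = 20736 ≡ 359 (mod 497)
496 = 256 + 128 + 64 + 32 + 16 in binary powers of 2.
So 9^496 ≡ 359 · 144 · 296 · 228 · 121 ≡ 219 (mod 497).
Since 219 ≠ 1, base 9 is a Fermat witness: 497 is composite.

219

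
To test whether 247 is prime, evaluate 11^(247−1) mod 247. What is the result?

77

11^1 ≡ 11 (mod 247)
11^2 ≡ 11^2 = 121 ≡ 121 (mod 247)
11^4 ≡ 121^2 = 14641 ≡ 68 (mod 247)
11^8 ≡ 68^2 = 4624 ≡ 178 (mod 247)
11^16 ≡ 178^2 = 31684 ≡ 68 (mod 247)
11^32 ≡ 68^2 = 4624 ≡ 178 (mod 247)
11^64 ≡ 178^2 = 31684 ≡ 68 (mod 247)
11^128 ≡ 68^2 = 4624 ≡ 178 (mod 247)
246 = 128 + 64 + 32 + 16 + 4 + 2 in binary powers of 2.
So 11^246 ≡ 178 · 68 · 178 · 68 · 68 · 121 ≡ 77 (mod 247).
Since 77 ≠ 1, base 11 is a Fermat witness: 247 is composite.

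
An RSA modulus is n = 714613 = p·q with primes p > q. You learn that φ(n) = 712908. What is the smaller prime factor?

φ(n) = (p−1)(q−1) = n − (p+q) + 1, so p + q = 714613 − 712908 + 1 = 1706.
p and q are the roots of t² − 1706t + 714613 = 0.
Discriminant: 1706² − 4·714613 = 2910436 − 2858452 = 51984; √51984 = 228.
q = (1706 − 228)/2 = 739, p = (1706 + 228)/2 = 967.
Check: 739 · 967 = 714613.

739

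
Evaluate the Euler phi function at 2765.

1872

Factor: 2765 = 5 · 7 · 79.
φ(2765) = (5−1) · (7−1) · (79−1) = 4 · 6 · 78 = 1872.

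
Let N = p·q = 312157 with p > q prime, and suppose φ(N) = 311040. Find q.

541

φ(n) = (p−1)(q−1) = n − (p+q) + 1, so p + q = 312157 − 311040 + 1 = 1118.
p and q are the roots of t² − 1118t + 312157 = 0.
Discriminant: 1118² − 4·312157 = 1249924 − 1248628 = 1296; √1296 = 36.
q = (1118 − 36)/2 = 541, p = (1118 + 36)/2 = 577.
Check: 541 · 577 = 312157.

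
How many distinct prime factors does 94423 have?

94423 = 7^2 · 1927
1927 = 41 · 47
94423 = 7^2 · 41 · 47, which has 3 distinct prime factors.

3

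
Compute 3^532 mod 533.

81

3^1 ≡ 3 (mod 533)
3^2 ≡ 3^2 = 9 ≡ 9 (mod 533)
3^4 ≡ 9^2 = 81 ≡ 81 (mod 533)
3^8 ≡ 81^2 = 6561 ≡ 165 (mod 533)
3^16 ≡ 165^2 = 27225 ≡ 42 (mod 533)
3^32 ≡ 42^2 = 1764 ≡ 165 (mod 533)
3^64 ≡ 165^2 = 27225 ≡ 42 (mod 533)
3^128 ≡ 42^2 = 1764 ≡ 165 (mod 533)
3^256 ≡ 165^2 = 27225 ≡ 42 (mod 533)
3^512 ≡ 42^2 = 1764 ≡ 165 (mod 533)
532 = 512 + 16 + 4 in binary powers of 2.
So 3^532 ≡ 165 · 42 · 81 ≡ 81 (mod 533).
Since 81 ≠ 1, base 3 is a Fermat witness: 533 is composite.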